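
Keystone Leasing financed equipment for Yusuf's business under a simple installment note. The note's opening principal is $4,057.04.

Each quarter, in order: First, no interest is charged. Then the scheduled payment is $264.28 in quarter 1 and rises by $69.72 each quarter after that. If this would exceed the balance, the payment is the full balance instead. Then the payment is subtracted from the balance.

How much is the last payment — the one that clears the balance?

Quarter 1: opening $4,057.04; payment $264.28; balance $3,792.76
Quarter 2: opening $3,792.76; payment $334.00; balance $3,458.76
Quarter 3: opening $3,458.76; payment $403.72; balance $3,055.04
Quarter 4: opening $3,055.04; payment $473.44; balance $2,581.60
Quarter 5: opening $2,581.60; payment $543.16; balance $2,038.44
Quarter 6: opening $2,038.44; payment $612.88; balance $1,425.56
Quarter 7: opening $1,425.56; payment $682.60; balance $742.96
Quarter 8: opening $742.96; payment $742.96; balance $0.00

$742.96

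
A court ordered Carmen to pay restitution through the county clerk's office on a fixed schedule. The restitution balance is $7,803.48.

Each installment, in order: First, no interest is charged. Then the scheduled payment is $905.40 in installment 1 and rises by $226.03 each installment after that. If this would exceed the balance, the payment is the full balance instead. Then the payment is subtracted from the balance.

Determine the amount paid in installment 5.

$1,809.52

# | Opening | Payment | End bal
1 | $7,803.48 | $905.40 | $6,898.08
2 | $6,898.08 | $1,131.43 | $5,766.65
3 | $5,766.65 | $1,357.46 | $4,409.19
4 | $4,409.19 | $1,583.49 | $2,825.70
5 | $2,825.70 | $1,809.52 | $1,016.18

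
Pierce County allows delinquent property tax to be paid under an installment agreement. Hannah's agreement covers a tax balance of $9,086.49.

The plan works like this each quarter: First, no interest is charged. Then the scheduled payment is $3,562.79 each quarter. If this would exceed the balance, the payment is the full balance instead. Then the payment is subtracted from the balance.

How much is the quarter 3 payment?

$1,960.91

Quarter 1: opening $9,086.49; payment $3,562.79; balance $5,523.70
Quarter 2: opening $5,523.70; payment $3,562.79; balance $1,960.91
Quarter 3: opening $1,960.91; payment $1,960.91; balance $0.00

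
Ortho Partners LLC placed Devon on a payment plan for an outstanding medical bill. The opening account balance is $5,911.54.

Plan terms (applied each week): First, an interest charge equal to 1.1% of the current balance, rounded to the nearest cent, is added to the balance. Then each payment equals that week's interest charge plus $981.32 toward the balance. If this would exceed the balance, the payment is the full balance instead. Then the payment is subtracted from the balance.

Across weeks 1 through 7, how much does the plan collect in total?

$6,140.04

Week 1: $5,911.54 +$65.03 interest = $5,976.57; pay $1,046.35 → $4,930.22
Week 2: $4,930.22 +$54.23 interest = $4,984.45; pay $1,035.55 → $3,948.90
Week 3: $3,948.90 +$43.44 interest = $3,992.34; pay $1,024.76 → $2,967.58
Week 4: $2,967.58 +$32.64 interest = $3,000.22; pay $1,013.96 → $1,986.26
Week 5: $1,986.26 +$21.85 interest = $2,008.11; pay $1,003.17 → $1,004.94
Week 6: $1,004.94 +$11.05 interest = $1,015.99; pay $992.37 → $23.62
Week 7: $23.62 +$0.26 interest = $23.88; pay $23.88 → $0.00
Total paid: $6,140.04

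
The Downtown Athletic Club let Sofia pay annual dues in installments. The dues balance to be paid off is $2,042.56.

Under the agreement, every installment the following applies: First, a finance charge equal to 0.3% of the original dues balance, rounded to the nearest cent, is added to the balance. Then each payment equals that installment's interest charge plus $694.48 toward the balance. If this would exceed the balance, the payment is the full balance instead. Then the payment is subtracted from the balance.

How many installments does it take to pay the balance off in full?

Installment 1: $2,042.56 +$6.13 interest = $2,048.69; pay $700.61 → $1,348.08
Installment 2: $1,348.08 +$6.13 interest = $1,354.21; pay $700.61 → $653.60
Installment 3: $653.60 +$6.13 interest = $659.73; pay $659.73 → $0.00
Balance reaches $0.00 in installment 3.

3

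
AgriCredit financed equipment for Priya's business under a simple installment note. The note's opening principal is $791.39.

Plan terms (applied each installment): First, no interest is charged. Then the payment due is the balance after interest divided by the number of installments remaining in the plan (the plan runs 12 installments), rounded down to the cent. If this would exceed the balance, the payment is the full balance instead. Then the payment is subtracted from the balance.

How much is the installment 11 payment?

Installment 1: $791.39 − $65.94 → $725.45
Installment 2: $725.45 − $65.95 → $659.50
Installment 3: $659.50 − $65.95 → $593.55
Installment 4: $593.55 − $65.95 → $527.60
Installment 5: $527.60 − $65.95 → $461.65
Installment 6: $461.65 − $65.95 → $395.70
Installment 7: $395.70 − $65.95 → $329.75
Installment 8: $329.75 − $65.95 → $263.80
Installment 9: $263.80 − $65.95 → $197.85
Installment 10: $197.85 − $65.95 → $131.90
Installment 11: $131.90 − $65.95 → $65.95

$65.95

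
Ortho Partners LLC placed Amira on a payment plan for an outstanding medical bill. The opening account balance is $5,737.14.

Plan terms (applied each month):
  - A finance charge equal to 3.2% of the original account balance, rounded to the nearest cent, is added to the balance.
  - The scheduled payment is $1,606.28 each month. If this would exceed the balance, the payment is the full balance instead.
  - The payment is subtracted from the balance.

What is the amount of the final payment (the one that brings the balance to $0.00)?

Month 1: opening $5,737.14; interest $183.59 → $5,920.73; payment $1,606.28; balance $4,314.45
Month 2: opening $4,314.45; interest $183.59 → $4,498.04; payment $1,606.28; balance $2,891.76
Month 3: opening $2,891.76; interest $183.59 → $3,075.35; payment $1,606.28; balance $1,469.07
Month 4: opening $1,469.07; interest $183.59 → $1,652.66; payment $1,606.28; balance $46.38
Month 5: opening $46.38; interest $183.59 → $229.97; payment $229.97; balance $0.00

$229.97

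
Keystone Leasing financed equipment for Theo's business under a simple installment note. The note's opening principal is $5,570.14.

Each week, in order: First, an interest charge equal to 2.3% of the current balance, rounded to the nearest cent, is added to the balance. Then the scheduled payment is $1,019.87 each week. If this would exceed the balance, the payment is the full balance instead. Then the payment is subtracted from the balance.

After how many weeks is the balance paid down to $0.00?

Week 1: opening $5,570.14; interest $128.11 → $5,698.25; payment $1,019.87; balance $4,678.38
Week 2: opening $4,678.38; interest $107.60 → $4,785.98; payment $1,019.87; balance $3,766.11
Week 3: opening $3,766.11; interest $86.62 → $3,852.73; payment $1,019.87; balance $2,832.86
Week 4: opening $2,832.86; interest $65.16 → $2,898.02; payment $1,019.87; balance $1,878.15
Week 5: opening $1,878.15; interest $43.20 → $1,921.35; payment $1,019.87; balance $901.48
Week 6: opening $901.48; interest $20.73 → $922.21; payment $922.21; balance $0.00
Balance reaches $0.00 in week 6.

6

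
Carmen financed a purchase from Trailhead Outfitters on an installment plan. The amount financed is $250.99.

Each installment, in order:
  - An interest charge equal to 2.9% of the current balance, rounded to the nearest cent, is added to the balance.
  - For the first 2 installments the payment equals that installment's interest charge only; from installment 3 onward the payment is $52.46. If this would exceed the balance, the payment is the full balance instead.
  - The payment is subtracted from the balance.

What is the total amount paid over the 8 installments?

$288.80

Installment 1: opening $250.99; interest $7.28 → $258.27; payment $7.28; balance $250.99
Installment 2: opening $250.99; interest $7.28 → $258.27; payment $7.28; balance $250.99
Installment 3: opening $250.99; interest $7.28 → $258.27; payment $52.46; balance $205.81
Installment 4: opening $205.81; interest $5.97 → $211.78; payment $52.46; balance $159.32
Installment 5: opening $159.32; interest $4.62 → $163.94; payment $52.46; balance $111.48
Installment 6: opening $111.48; interest $3.23 → $114.71; payment $52.46; balance $62.25
Installment 7: opening $62.25; interest $1.81 → $64.06; payment $52.46; balance $11.60
Installment 8: opening $11.60; interest $0.34 → $11.94; payment $11.94; balance $0.00
Total paid: $288.80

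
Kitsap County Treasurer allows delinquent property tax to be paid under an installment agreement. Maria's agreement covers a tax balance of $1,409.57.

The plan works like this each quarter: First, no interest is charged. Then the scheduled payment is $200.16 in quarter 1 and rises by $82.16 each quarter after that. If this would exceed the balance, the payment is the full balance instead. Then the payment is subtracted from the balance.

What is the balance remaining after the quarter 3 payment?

Quarter 1: $1,409.57 − $200.16 → $1,209.41
Quarter 2: $1,209.41 − $282.32 → $927.09
Quarter 3: $927.09 − $364.48 → $562.61

$562.61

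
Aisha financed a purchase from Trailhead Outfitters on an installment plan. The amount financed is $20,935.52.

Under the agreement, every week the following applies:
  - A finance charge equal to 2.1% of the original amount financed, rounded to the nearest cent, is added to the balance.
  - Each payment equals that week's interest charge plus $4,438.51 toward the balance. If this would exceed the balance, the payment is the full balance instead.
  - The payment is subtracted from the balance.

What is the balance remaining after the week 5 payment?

Week 1: opening $20,935.52; interest $439.65 → $21,375.17; payment $4,878.16; balance $16,497.01
Week 2: opening $16,497.01; interest $439.65 → $16,936.66; payment $4,878.16; balance $12,058.50
Week 3: opening $12,058.50; interest $439.65 → $12,498.15; payment $4,878.16; balance $7,619.99
Week 4: opening $7,619.99; interest $439.65 → $8,059.64; payment $4,878.16; balance $3,181.48
Week 5: opening $3,181.48; interest $439.65 → $3,621.13; payment $3,621.13; balance $0.00

$0.00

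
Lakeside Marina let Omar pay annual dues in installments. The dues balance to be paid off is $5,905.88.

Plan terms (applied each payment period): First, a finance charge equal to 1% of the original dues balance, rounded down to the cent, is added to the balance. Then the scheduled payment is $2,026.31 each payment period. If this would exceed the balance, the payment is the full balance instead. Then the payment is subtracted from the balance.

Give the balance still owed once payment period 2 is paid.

Payment period 1: opening $5,905.88; interest $59.05 → $5,964.93; payment $2,026.31; balance $3,938.62
Payment period 2: opening $3,938.62; interest $59.05 → $3,997.67; payment $2,026.31; balance $1,971.36

$1,971.36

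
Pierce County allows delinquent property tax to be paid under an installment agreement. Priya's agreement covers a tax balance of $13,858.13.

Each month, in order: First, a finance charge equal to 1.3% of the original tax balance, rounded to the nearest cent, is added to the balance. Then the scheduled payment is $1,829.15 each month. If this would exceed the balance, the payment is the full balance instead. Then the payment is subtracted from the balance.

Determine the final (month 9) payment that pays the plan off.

Month 1: $13,858.13 +$180.16 interest = $14,038.29; pay $1,829.15 → $12,209.14
Month 2: $12,209.14 +$180.16 interest = $12,389.30; pay $1,829.15 → $10,560.15
Month 3: $10,560.15 +$180.16 interest = $10,740.31; pay $1,829.15 → $8,911.16
Month 4: $8,911.16 +$180.16 interest = $9,091.32; pay $1,829.15 → $7,262.17
Month 5: $7,262.17 +$180.16 interest = $7,442.33; pay $1,829.15 → $5,613.18
Month 6: $5,613.18 +$180.16 interest = $5,793.34; pay $1,829.15 → $3,964.19
Month 7: $3,964.19 +$180.16 interest = $4,144.35; pay $1,829.15 → $2,315.20
Month 8: $2,315.20 +$180.16 interest = $2,495.36; pay $1,829.15 → $666.21
Month 9: $666.21 +$180.16 interest = $846.37; pay $846.37 → $0.00

$846.37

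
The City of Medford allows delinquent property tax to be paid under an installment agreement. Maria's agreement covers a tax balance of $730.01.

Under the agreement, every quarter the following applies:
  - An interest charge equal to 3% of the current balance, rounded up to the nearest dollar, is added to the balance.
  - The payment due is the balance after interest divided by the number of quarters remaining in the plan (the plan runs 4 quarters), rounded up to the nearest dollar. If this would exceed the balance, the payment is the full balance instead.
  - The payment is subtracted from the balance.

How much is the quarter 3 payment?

$200.00

Quarter 1: $730.01 +$22.00 interest = $752.01; pay $189.00 → $563.01
Quarter 2: $563.01 +$17.00 interest = $580.01; pay $194.00 → $386.01
Quarter 3: $386.01 +$12.00 interest = $398.01; pay $200.00 → $198.01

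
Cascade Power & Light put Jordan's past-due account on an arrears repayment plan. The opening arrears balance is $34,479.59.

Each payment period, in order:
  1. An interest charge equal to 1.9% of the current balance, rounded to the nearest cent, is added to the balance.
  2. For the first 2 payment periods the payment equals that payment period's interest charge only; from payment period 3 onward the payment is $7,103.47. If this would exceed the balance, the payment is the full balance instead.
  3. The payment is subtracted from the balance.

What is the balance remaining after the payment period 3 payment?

Payment period 1: opening $34,479.59; interest $655.11 → $35,134.70; payment $655.11; balance $34,479.59
Payment period 2: opening $34,479.59; interest $655.11 → $35,134.70; payment $655.11; balance $34,479.59
Payment period 3: opening $34,479.59; interest $655.11 → $35,134.70; payment $7,103.47; balance $28,031.23

$28,031.23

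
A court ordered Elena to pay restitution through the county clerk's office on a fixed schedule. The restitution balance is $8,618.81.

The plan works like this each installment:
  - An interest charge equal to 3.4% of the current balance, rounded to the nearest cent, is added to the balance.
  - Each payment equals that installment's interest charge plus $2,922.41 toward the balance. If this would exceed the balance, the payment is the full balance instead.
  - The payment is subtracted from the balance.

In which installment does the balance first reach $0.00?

Installment 1: opening $8,618.81; interest $293.04 → $8,911.85; payment $3,215.45; balance $5,696.40
Installment 2: opening $5,696.40; interest $193.68 → $5,890.08; payment $3,116.09; balance $2,773.99
Installment 3: opening $2,773.99; interest $94.32 → $2,868.31; payment $2,868.31; balance $0.00
Balance reaches $0.00 in installment 3.

3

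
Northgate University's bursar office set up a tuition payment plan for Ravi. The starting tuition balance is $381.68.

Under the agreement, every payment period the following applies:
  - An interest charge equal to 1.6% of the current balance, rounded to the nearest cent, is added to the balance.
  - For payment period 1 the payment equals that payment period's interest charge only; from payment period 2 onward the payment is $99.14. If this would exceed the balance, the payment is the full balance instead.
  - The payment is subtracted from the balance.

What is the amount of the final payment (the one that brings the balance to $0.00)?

$0.54

Payment period 1: opening $381.68; interest $6.11 → $387.79; payment $6.11; balance $381.68
Payment period 2: opening $381.68; interest $6.11 → $387.79; payment $99.14; balance $288.65
Payment period 3: opening $288.65; interest $4.62 → $293.27; payment $99.14; balance $194.13
Payment period 4: opening $194.13; interest $3.11 → $197.24; payment $99.14; balance $98.10
Payment period 5: opening $98.10; interest $1.57 → $99.67; payment $99.14; balance $0.53
Payment period 6: opening $0.53; interest $0.01 → $0.54; payment $0.54; balance $0.00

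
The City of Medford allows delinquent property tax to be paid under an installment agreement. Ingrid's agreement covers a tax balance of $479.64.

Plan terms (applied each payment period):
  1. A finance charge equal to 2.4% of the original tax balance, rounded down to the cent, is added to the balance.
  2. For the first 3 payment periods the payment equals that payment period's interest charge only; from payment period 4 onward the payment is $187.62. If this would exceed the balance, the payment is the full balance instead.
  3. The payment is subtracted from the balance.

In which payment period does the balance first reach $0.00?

# | Opening | Interest | Payment | End bal
1 | $479.64 | $11.51 | $11.51 | $479.64
2 | $479.64 | $11.51 | $11.51 | $479.64
3 | $479.64 | $11.51 | $11.51 | $479.64
4 | $479.64 | $11.51 | $187.62 | $303.53
5 | $303.53 | $11.51 | $187.62 | $127.42
6 | $127.42 | $11.51 | $138.93 | $0.00
Balance reaches $0.00 in payment period 6.

6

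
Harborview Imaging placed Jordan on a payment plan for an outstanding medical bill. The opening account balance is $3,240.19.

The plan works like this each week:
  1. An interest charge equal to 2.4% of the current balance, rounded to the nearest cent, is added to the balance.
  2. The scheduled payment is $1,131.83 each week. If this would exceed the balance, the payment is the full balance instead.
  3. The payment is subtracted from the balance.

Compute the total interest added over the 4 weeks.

$156.83

Week 1: opening $3,240.19; interest $77.76 → $3,317.95; payment $1,131.83; balance $2,186.12
Week 2: opening $2,186.12; interest $52.47 → $2,238.59; payment $1,131.83; balance $1,106.76
Week 3: opening $1,106.76; interest $26.56 → $1,133.32; payment $1,131.83; balance $1.49
Week 4: opening $1.49; interest $0.04 → $1.53; payment $1.53; balance $0.00
Total interest: $77.76 + $52.47 + $26.56 + $0.04 = $156.83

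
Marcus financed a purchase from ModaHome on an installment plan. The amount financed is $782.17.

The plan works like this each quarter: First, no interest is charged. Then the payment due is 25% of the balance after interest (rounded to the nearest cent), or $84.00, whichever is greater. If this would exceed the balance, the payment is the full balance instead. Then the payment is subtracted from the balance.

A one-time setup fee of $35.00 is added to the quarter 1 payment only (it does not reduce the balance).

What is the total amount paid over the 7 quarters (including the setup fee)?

$817.17

# | Opening | Payment | Fee | End bal
1 | $782.17 | $195.54 | $35.00 | $586.63
2 | $586.63 | $146.66 | — | $439.97
3 | $439.97 | $109.99 | — | $329.98
4 | $329.98 | $84.00 | — | $245.98
5 | $245.98 | $84.00 | — | $161.98
6 | $161.98 | $84.00 | — | $77.98
7 | $77.98 | $77.98 | — | $0.00
Total paid: $817.17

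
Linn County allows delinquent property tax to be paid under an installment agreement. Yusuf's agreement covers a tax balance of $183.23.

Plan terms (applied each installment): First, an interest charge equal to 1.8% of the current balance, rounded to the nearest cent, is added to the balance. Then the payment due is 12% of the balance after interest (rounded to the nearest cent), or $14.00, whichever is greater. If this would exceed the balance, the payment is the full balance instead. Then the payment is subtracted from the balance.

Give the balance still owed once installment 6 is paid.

Installment 1: $183.23 +$3.30 interest = $186.53; pay $22.38 → $164.15
Installment 2: $164.15 +$2.95 interest = $167.10; pay $20.05 → $147.05
Installment 3: $147.05 +$2.65 interest = $149.70; pay $17.96 → $131.74
Installment 4: $131.74 +$2.37 interest = $134.11; pay $16.09 → $118.02
Installment 5: $118.02 +$2.12 interest = $120.14; pay $14.42 → $105.72
Installment 6: $105.72 +$1.90 interest = $107.62; pay $14.00 → $93.62

$93.62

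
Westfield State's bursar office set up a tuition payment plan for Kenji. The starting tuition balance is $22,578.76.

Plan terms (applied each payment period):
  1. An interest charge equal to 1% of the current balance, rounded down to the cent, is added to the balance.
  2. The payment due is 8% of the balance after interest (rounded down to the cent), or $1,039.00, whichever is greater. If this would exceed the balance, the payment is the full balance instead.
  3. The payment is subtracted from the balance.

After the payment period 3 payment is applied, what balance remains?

$18,114.56

Payment period 1: opening $22,578.76; interest $225.78 → $22,804.54; payment $1,824.36; balance $20,980.18
Payment period 2: opening $20,980.18; interest $209.80 → $21,189.98; payment $1,695.19; balance $19,494.79
Payment period 3: opening $19,494.79; interest $194.94 → $19,689.73; payment $1,575.17; balance $18,114.56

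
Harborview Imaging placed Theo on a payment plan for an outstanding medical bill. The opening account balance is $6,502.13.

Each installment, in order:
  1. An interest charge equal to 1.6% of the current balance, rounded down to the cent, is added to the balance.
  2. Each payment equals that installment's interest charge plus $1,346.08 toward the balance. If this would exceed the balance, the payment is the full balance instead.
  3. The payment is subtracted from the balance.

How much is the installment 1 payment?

$1,450.11

Installment 1: $6,502.13 +$104.03 interest = $6,606.16; pay $1,450.11 → $5,156.05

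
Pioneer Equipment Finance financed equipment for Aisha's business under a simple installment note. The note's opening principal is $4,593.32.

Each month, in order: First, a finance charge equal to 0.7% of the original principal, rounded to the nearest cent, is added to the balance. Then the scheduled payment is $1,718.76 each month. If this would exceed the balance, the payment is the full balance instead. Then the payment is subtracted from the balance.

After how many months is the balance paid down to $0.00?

Month 1: $4,593.32 +$32.15 interest = $4,625.47; pay $1,718.76 → $2,906.71
Month 2: $2,906.71 +$32.15 interest = $2,938.86; pay $1,718.76 → $1,220.10
Month 3: $1,220.10 +$32.15 interest = $1,252.25; pay $1,252.25 → $0.00
Balance reaches $0.00 in month 3.

3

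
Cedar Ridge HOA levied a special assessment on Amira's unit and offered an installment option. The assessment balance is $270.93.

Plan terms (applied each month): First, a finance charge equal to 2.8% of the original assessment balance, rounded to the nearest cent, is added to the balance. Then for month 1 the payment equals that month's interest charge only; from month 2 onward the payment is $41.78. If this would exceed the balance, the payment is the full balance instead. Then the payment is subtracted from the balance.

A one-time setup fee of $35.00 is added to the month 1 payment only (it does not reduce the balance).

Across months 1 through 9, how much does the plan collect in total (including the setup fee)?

Month 1: $270.93 +$7.59 interest = $278.52; pay $7.59 (+ $35.00 fee) → $270.93
Month 2: $270.93 +$7.59 interest = $278.52; pay $41.78 → $236.74
Month 3: $236.74 +$7.59 interest = $244.33; pay $41.78 → $202.55
Month 4: $202.55 +$7.59 interest = $210.14; pay $41.78 → $168.36
Month 5: $168.36 +$7.59 interest = $175.95; pay $41.78 → $134.17
Month 6: $134.17 +$7.59 interest = $141.76; pay $41.78 → $99.98
Month 7: $99.98 +$7.59 interest = $107.57; pay $41.78 → $65.79
Month 8: $65.79 +$7.59 interest = $73.38; pay $41.78 → $31.60
Month 9: $31.60 +$7.59 interest = $39.19; pay $39.19 → $0.00
Total paid: $374.24

$374.24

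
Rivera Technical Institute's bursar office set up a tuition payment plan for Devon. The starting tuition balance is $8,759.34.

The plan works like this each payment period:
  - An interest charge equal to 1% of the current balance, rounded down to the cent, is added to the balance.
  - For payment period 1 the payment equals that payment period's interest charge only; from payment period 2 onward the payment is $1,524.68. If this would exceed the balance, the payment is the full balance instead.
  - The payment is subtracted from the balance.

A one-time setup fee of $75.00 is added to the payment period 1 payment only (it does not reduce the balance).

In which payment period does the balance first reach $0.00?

7

Payment period 1: opening $8,759.34; interest $87.59 → $8,846.93; payment $87.59 (+ $75.00 fee); balance $8,759.34
Payment period 2: opening $8,759.34; interest $87.59 → $8,846.93; payment $1,524.68; balance $7,322.25
Payment period 3: opening $7,322.25; interest $73.22 → $7,395.47; payment $1,524.68; balance $5,870.79
Payment period 4: opening $5,870.79; interest $58.70 → $5,929.49; payment $1,524.68; balance $4,404.81
Payment period 5: opening $4,404.81; interest $44.04 → $4,448.85; payment $1,524.68; balance $2,924.17
Payment period 6: opening $2,924.17; interest $29.24 → $2,953.41; payment $1,524.68; balance $1,428.73
Payment period 7: opening $1,428.73; interest $14.28 → $1,443.01; payment $1,443.01; balance $0.00
Balance reaches $0.00 in payment period 7.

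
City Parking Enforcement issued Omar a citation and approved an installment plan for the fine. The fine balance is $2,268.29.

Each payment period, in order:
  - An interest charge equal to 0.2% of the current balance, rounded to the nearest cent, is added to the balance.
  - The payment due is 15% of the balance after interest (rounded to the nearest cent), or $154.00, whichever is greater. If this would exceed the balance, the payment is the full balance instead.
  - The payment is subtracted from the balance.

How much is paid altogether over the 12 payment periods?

$2,292.99

Payment period 1: $2,268.29 +$4.54 interest = $2,272.83; pay $340.92 → $1,931.91
Payment period 2: $1,931.91 +$3.86 interest = $1,935.77; pay $290.37 → $1,645.40
Payment period 3: $1,645.40 +$3.29 interest = $1,648.69; pay $247.30 → $1,401.39
Payment period 4: $1,401.39 +$2.80 interest = $1,404.19; pay $210.63 → $1,193.56
Payment period 5: $1,193.56 +$2.39 interest = $1,195.95; pay $179.39 → $1,016.56
Payment period 6: $1,016.56 +$2.03 interest = $1,018.59; pay $154.00 → $864.59
Payment period 7: $864.59 +$1.73 interest = $866.32; pay $154.00 → $712.32
Payment period 8: $712.32 +$1.42 interest = $713.74; pay $154.00 → $559.74
Payment period 9: $559.74 +$1.12 interest = $560.86; pay $154.00 → $406.86
Payment period 10: $406.86 +$0.81 interest = $407.67; pay $154.00 → $253.67
Payment period 11: $253.67 +$0.51 interest = $254.18; pay $154.00 → $100.18
Payment period 12: $100.18 +$0.20 interest = $100.38; pay $100.38 → $0.00
Total paid: $2,292.99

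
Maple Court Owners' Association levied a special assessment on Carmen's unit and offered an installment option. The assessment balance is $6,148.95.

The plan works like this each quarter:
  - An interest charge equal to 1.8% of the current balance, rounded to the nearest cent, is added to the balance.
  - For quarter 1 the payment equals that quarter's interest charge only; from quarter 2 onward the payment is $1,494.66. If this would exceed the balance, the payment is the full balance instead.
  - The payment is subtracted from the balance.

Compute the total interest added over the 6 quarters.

$410.44

Quarter 1: $6,148.95 +$110.68 interest = $6,259.63; pay $110.68 → $6,148.95
Quarter 2: $6,148.95 +$110.68 interest = $6,259.63; pay $1,494.66 → $4,764.97
Quarter 3: $4,764.97 +$85.77 interest = $4,850.74; pay $1,494.66 → $3,356.08
Quarter 4: $3,356.08 +$60.41 interest = $3,416.49; pay $1,494.66 → $1,921.83
Quarter 5: $1,921.83 +$34.59 interest = $1,956.42; pay $1,494.66 → $461.76
Quarter 6: $461.76 +$8.31 interest = $470.07; pay $470.07 → $0.00
Total interest: $110.68 + $110.68 + $85.77 + $60.41 + $34.59 + $8.31 = $410.44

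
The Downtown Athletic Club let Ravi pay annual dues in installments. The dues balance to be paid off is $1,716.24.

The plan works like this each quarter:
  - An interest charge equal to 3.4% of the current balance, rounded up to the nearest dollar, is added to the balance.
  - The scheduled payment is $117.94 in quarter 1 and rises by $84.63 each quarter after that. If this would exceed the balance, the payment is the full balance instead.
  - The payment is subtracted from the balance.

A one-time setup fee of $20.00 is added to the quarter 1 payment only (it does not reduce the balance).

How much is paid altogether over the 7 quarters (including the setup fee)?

$2,000.24

Quarter 1: $1,716.24 +$59.00 interest = $1,775.24; pay $117.94 (+ $20.00 fee) → $1,657.30
Quarter 2: $1,657.30 +$57.00 interest = $1,714.30; pay $202.57 → $1,511.73
Quarter 3: $1,511.73 +$52.00 interest = $1,563.73; pay $287.20 → $1,276.53
Quarter 4: $1,276.53 +$44.00 interest = $1,320.53; pay $371.83 → $948.70
Quarter 5: $948.70 +$33.00 interest = $981.70; pay $456.46 → $525.24
Quarter 6: $525.24 +$18.00 interest = $543.24; pay $541.09 → $2.15
Quarter 7: $2.15 +$1.00 interest = $3.15; pay $3.15 → $0.00
Total paid: $2,000.24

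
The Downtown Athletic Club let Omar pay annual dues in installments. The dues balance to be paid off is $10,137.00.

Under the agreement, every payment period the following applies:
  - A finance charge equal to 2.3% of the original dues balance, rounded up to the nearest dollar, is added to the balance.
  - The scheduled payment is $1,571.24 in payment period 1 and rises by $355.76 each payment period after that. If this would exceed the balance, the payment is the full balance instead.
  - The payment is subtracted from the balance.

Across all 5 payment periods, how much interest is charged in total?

$1,170.00

Payment period 1: opening $10,137.00; interest $234.00 → $10,371.00; payment $1,571.24; balance $8,799.76
Payment period 2: opening $8,799.76; interest $234.00 → $9,033.76; payment $1,927.00; balance $7,106.76
Payment period 3: opening $7,106.76; interest $234.00 → $7,340.76; payment $2,282.76; balance $5,058.00
Payment period 4: opening $5,058.00; interest $234.00 → $5,292.00; payment $2,638.52; balance $2,653.48
Payment period 5: opening $2,653.48; interest $234.00 → $2,887.48; payment $2,887.48; balance $0.00
Total interest: $234.00 + $234.00 + $234.00 + $234.00 + $234.00 = $1,170.00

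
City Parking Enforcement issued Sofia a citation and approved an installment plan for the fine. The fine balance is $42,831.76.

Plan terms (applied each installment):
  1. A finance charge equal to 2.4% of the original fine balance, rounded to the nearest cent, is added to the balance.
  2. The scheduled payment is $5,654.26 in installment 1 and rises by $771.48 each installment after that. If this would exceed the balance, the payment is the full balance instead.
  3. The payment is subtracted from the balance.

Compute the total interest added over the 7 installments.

$7,195.72

Installment 1: $42,831.76 +$1,027.96 interest = $43,859.72; pay $5,654.26 → $38,205.46
Installment 2: $38,205.46 +$1,027.96 interest = $39,233.42; pay $6,425.74 → $32,807.68
Installment 3: $32,807.68 +$1,027.96 interest = $33,835.64; pay $7,197.22 → $26,638.42
Installment 4: $26,638.42 +$1,027.96 interest = $27,666.38; pay $7,968.70 → $19,697.68
Installment 5: $19,697.68 +$1,027.96 interest = $20,725.64; pay $8,740.18 → $11,985.46
Installment 6: $11,985.46 +$1,027.96 interest = $13,013.42; pay $9,511.66 → $3,501.76
Installment 7: $3,501.76 +$1,027.96 interest = $4,529.72; pay $4,529.72 → $0.00
Total interest: $1,027.96 + $1,027.96 + $1,027.96 + $1,027.96 + $1,027.96 + $1,027.96 + $1,027.96 = $7,195.72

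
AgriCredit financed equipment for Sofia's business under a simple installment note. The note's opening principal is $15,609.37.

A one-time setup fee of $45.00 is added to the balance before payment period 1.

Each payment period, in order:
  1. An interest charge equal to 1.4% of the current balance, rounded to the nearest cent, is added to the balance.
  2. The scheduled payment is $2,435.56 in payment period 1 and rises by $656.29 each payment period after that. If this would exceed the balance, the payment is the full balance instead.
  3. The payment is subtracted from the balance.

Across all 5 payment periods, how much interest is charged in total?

# | Opening | Interest | Payment | End bal
1 | $15,654.37 | $219.16 | $2,435.56 | $13,437.97
2 | $13,437.97 | $188.13 | $3,091.85 | $10,534.25
3 | $10,534.25 | $147.48 | $3,748.14 | $6,933.59
4 | $6,933.59 | $97.07 | $4,404.43 | $2,626.23
5 | $2,626.23 | $36.77 | $2,663.00 | $0.00
Total interest: $219.16 + $188.13 + $147.48 + $97.07 + $36.77 = $688.61

$688.61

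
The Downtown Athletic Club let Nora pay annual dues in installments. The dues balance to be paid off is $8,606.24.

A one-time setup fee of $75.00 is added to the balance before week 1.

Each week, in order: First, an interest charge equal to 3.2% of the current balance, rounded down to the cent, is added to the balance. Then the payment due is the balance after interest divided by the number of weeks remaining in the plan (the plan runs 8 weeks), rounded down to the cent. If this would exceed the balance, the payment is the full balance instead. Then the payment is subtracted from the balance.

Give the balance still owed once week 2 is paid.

$6,934.30

Week 1: $8,681.24 +$277.79 interest = $8,959.03; pay $1,119.87 → $7,839.16
Week 2: $7,839.16 +$250.85 interest = $8,090.01; pay $1,155.71 → $6,934.30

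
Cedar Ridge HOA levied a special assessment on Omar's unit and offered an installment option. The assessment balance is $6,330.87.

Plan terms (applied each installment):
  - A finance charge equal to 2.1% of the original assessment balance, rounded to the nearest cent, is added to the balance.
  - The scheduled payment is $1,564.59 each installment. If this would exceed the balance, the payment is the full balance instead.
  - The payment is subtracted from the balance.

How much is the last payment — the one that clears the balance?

Installment 1: $6,330.87 +$132.95 interest = $6,463.82; pay $1,564.59 → $4,899.23
Installment 2: $4,899.23 +$132.95 interest = $5,032.18; pay $1,564.59 → $3,467.59
Installment 3: $3,467.59 +$132.95 interest = $3,600.54; pay $1,564.59 → $2,035.95
Installment 4: $2,035.95 +$132.95 interest = $2,168.90; pay $1,564.59 → $604.31
Installment 5: $604.31 +$132.95 interest = $737.26; pay $737.26 → $0.00

$737.26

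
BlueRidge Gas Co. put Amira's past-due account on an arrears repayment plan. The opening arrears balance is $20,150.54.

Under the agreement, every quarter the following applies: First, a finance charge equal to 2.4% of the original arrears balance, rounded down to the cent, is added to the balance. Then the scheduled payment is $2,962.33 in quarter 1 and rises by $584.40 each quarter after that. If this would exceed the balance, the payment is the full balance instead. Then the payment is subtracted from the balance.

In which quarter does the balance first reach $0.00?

Quarter 1: $20,150.54 +$483.61 interest = $20,634.15; pay $2,962.33 → $17,671.82
Quarter 2: $17,671.82 +$483.61 interest = $18,155.43; pay $3,546.73 → $14,608.70
Quarter 3: $14,608.70 +$483.61 interest = $15,092.31; pay $4,131.13 → $10,961.18
Quarter 4: $10,961.18 +$483.61 interest = $11,444.79; pay $4,715.53 → $6,729.26
Quarter 5: $6,729.26 +$483.61 interest = $7,212.87; pay $5,299.93 → $1,912.94
Quarter 6: $1,912.94 +$483.61 interest = $2,396.55; pay $2,396.55 → $0.00
Balance reaches $0.00 in quarter 6.

6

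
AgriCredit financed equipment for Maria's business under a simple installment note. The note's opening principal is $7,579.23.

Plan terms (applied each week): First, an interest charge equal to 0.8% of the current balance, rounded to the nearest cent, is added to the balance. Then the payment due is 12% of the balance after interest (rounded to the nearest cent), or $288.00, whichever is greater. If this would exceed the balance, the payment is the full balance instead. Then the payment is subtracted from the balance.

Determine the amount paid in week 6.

$503.48

Week 1: opening $7,579.23; interest $60.63 → $7,639.86; payment $916.78; balance $6,723.08
Week 2: opening $6,723.08; interest $53.78 → $6,776.86; payment $813.22; balance $5,963.64
Week 3: opening $5,963.64; interest $47.71 → $6,011.35; payment $721.36; balance $5,289.99
Week 4: opening $5,289.99; interest $42.32 → $5,332.31; payment $639.88; balance $4,692.43
Week 5: opening $4,692.43; interest $37.54 → $4,729.97; payment $567.60; balance $4,162.37
Week 6: opening $4,162.37; interest $33.30 → $4,195.67; payment $503.48; balance $3,692.19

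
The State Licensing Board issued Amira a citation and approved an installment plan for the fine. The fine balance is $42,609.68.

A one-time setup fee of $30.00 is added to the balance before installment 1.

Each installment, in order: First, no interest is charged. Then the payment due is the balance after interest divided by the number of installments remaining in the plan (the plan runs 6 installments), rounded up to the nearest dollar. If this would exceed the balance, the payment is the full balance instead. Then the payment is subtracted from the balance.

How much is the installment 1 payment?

Installment 1: opening $42,639.68; payment $7,107.00; balance $35,532.68

$7,107.00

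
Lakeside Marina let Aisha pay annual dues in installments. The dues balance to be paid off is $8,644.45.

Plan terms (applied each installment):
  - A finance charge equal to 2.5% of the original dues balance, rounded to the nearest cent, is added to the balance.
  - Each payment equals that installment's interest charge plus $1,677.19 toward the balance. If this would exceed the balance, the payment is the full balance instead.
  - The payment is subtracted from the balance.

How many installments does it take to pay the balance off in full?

6

# | Opening | Interest | Payment | End bal
1 | $8,644.45 | $216.11 | $1,893.30 | $6,967.26
2 | $6,967.26 | $216.11 | $1,893.30 | $5,290.07
3 | $5,290.07 | $216.11 | $1,893.30 | $3,612.88
4 | $3,612.88 | $216.11 | $1,893.30 | $1,935.69
5 | $1,935.69 | $216.11 | $1,893.30 | $258.50
6 | $258.50 | $216.11 | $474.61 | $0.00
Balance reaches $0.00 in installment 6.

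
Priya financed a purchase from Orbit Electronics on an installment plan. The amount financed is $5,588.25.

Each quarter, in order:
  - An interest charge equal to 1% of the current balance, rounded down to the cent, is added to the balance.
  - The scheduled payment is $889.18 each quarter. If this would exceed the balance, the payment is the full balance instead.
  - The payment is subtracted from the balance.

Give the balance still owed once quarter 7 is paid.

$0.00

Quarter 1: $5,588.25 +$55.88 interest = $5,644.13; pay $889.18 → $4,754.95
Quarter 2: $4,754.95 +$47.54 interest = $4,802.49; pay $889.18 → $3,913.31
Quarter 3: $3,913.31 +$39.13 interest = $3,952.44; pay $889.18 → $3,063.26
Quarter 4: $3,063.26 +$30.63 interest = $3,093.89; pay $889.18 → $2,204.71
Quarter 5: $2,204.71 +$22.04 interest = $2,226.75; pay $889.18 → $1,337.57
Quarter 6: $1,337.57 +$13.37 interest = $1,350.94; pay $889.18 → $461.76
Quarter 7: $461.76 +$4.61 interest = $466.37; pay $466.37 → $0.00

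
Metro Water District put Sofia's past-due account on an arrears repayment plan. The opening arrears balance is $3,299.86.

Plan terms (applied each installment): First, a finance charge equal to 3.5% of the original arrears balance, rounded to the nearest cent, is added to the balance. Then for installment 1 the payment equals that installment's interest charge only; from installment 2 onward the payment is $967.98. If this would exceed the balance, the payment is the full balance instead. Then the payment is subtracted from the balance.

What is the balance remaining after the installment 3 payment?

$1,594.90

# | Opening | Interest | Payment | End bal
1 | $3,299.86 | $115.50 | $115.50 | $3,299.86
2 | $3,299.86 | $115.50 | $967.98 | $2,447.38
3 | $2,447.38 | $115.50 | $967.98 | $1,594.90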